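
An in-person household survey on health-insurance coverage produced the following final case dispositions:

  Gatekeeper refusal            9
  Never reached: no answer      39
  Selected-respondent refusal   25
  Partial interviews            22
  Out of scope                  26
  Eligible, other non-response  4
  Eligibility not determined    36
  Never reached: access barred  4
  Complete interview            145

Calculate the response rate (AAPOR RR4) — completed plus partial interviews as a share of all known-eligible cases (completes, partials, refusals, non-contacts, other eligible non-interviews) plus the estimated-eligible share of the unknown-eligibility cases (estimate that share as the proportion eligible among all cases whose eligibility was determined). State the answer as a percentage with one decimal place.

59.5%

Declined to participate = 9 + 25 = 34
No answer / not reached = 39 + 4 = 43
Top = 145 + 22 = 167
Known eligible = 145 + 22 + 34 + 43 + 4 = 248
e = 248 / (248 + 26) = 248 / 274 = 0.9051
e × U = 0.9051 × 36 = 32.58
Denom = 248 + 32.58 = 280.58
RR4 = 167 / 280.58 = 0.5952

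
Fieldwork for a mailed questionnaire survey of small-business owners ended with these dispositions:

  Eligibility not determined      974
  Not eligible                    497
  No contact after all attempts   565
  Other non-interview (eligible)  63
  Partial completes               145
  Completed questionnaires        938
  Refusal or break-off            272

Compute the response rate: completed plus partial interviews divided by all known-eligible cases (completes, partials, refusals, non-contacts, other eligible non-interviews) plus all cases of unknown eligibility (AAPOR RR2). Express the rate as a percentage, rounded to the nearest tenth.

Num → 938 + 145 = 1083
Denom → 938 + 145 + 272 + 565 + 63 + 974 = 2957
RR2 = 1083 / 2957 = 0.3662

36.6%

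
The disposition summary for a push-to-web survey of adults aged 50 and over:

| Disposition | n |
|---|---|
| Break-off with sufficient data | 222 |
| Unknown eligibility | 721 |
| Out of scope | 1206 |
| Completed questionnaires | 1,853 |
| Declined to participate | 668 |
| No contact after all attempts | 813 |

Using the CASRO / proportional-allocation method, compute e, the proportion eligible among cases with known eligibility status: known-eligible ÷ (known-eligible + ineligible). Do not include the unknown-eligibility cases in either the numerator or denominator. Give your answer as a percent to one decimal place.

Known eligible = 1853 + 222 + 668 + 813 = 3556
e = 3556 / (3556 + 1206) = 3556 / 4762 = 0.7467

74.7%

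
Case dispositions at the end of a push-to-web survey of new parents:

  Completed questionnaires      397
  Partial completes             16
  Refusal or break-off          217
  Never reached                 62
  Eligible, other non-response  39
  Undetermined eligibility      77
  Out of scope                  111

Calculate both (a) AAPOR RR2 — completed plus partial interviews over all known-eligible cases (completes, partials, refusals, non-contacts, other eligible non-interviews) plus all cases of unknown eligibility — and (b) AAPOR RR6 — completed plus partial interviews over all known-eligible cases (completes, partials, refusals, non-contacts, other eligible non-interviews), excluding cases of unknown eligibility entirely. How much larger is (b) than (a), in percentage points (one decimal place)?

Top = 397 + 16 = 413
Denom = 397 + 16 + 217 + 62 + 39 + 77 = 808
RR2 = 413 / 808 = 0.5111
Denom = 397 + 16 + 217 + 62 + 39 = 731
RR6 = 413 / 731 = 0.5650
Difference = 56.50 − 51.11 = 5.39 percentage points

5.4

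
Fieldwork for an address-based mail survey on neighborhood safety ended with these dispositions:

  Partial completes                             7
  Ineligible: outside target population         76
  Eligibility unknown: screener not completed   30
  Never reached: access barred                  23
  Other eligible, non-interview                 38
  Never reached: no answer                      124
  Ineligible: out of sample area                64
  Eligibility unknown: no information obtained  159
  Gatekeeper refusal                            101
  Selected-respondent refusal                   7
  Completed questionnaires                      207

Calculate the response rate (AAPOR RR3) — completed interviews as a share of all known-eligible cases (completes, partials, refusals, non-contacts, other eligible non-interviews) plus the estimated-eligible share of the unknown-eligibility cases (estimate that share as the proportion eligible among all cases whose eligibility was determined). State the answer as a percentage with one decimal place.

Declined to participate = 101 + 7 = 108
No answer / not reached = 124 + 23 = 147
Eligibility not determined = 30 + 159 = 189
Not eligible = 76 + 64 = 140
Top → 207
Eligible (known) → 207 + 7 + 108 + 147 + 38 = 507
e = 507 / (507 + 140) = 507 / 647 = 0.7836
Eligible share of unknowns → 0.7836 × 189 = 148.10
Denominator → 507 + 148.10 = 655.10
RR3 = 207 / 655.10 = 0.3160

31.6%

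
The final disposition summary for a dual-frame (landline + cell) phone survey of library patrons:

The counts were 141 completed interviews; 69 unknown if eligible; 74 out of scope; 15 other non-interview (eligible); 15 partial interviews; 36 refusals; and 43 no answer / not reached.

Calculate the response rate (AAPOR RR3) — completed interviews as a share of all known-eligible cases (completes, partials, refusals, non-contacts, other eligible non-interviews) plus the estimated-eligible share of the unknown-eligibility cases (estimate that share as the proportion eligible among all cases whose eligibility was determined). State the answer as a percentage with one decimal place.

46.5%

Numerator = 141
Eligible (known) = 141 + 15 + 36 + 43 + 15 = 250
e = 250 / (250 + 74) = 250 / 324 = 0.7716
e × U = 0.7716 × 69 = 53.24
Denominator = 250 + 53.24 = 303.24
RR3 = 141 / 303.24 = 0.4650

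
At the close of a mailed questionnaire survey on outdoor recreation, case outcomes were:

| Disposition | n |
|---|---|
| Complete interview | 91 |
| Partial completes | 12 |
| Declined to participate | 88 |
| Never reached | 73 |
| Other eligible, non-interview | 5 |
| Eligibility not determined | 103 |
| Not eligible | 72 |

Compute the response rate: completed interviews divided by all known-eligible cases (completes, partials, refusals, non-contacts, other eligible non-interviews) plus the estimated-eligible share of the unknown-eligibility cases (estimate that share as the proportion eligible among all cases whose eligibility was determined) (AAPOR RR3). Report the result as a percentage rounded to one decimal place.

26.0%

Num: 91
Known eligible: 91 + 12 + 88 + 73 + 5 = 269
e = 269 / (269 + 72) = 269 / 341 = 0.7889
Eligible share of unknowns: 0.7889 × 103 = 81.26
Base: 269 + 81.26 = 350.26
RR3 = 91 / 350.26 = 0.2598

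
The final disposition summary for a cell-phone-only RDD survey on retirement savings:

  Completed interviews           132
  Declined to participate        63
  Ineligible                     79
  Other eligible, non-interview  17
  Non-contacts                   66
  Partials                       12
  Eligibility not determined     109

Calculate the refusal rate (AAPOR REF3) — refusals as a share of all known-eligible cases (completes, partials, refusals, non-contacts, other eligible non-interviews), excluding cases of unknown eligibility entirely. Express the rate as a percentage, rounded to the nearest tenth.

21.7%

Top = 63
Base = 132 + 12 + 63 + 66 + 17 = 290
REF3 = 63 / 290 = 0.2172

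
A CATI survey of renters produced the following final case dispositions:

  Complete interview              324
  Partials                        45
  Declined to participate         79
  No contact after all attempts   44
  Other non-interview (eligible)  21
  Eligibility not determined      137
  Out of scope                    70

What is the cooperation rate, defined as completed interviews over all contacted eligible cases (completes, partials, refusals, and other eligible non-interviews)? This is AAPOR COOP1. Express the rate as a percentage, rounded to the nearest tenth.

69.1%

Numerator = 324
Denom = 324 + 45 + 79 + 21 = 469
COOP1 = 324 / 469 = 0.6908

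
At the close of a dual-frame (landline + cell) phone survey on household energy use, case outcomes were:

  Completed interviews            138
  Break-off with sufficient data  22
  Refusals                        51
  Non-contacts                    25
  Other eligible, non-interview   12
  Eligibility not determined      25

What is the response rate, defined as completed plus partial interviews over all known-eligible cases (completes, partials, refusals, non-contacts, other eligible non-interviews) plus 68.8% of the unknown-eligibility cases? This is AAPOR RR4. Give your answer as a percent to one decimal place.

Numerator → 138 + 22 = 160
Known eligible → 138 + 22 + 51 + 25 + 12 = 248
Estimated eligible among unknowns → 0.6880 × 25 = 17.20
Base → 248 + 17.20 = 265.20
RR4 = 160 / 265.20 = 0.6033

60.3%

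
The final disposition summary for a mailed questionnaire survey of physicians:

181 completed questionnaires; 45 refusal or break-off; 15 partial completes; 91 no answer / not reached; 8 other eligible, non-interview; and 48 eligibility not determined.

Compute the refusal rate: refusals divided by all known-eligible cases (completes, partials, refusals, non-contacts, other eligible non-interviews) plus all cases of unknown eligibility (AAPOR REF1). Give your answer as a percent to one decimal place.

11.6%

Top → 45
Denom → 181 + 15 + 45 + 91 + 8 + 48 = 388
REF1 = 45 / 388 = 0.1160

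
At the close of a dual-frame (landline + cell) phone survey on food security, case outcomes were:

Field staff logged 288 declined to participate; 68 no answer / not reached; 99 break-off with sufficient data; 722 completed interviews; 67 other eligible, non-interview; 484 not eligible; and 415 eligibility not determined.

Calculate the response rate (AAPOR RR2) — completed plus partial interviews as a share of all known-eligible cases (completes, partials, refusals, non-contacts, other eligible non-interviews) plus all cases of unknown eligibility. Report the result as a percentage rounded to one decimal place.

Numerator: 722 + 99 = 821
Denominator: 722 + 99 + 288 + 68 + 67 + 415 = 1659
RR2 = 821 / 1659 = 0.4949

49.5%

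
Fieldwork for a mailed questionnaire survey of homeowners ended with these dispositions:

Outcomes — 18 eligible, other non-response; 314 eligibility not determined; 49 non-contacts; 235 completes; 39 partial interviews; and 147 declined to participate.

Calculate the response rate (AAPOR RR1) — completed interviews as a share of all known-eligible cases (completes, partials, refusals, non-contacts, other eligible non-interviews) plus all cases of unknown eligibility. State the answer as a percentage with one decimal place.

29.3%

Numerator → 235
Denom → 235 + 39 + 147 + 49 + 18 + 314 = 802
RR1 = 235 / 802 = 0.2930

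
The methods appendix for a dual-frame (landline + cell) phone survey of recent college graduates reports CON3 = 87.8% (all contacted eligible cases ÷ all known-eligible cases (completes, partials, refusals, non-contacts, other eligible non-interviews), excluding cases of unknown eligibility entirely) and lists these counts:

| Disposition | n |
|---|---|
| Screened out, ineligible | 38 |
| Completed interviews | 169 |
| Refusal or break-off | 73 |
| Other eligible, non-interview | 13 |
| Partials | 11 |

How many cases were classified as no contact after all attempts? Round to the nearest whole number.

Top = 169 + 11 + 73 + 13 = 266
CON3 = 266 / D = 0.878
D = 266 / 0.878 = 303.0
Rest of base = 266
no contact after all attempts = 303.0 − 266 ≈ 37

37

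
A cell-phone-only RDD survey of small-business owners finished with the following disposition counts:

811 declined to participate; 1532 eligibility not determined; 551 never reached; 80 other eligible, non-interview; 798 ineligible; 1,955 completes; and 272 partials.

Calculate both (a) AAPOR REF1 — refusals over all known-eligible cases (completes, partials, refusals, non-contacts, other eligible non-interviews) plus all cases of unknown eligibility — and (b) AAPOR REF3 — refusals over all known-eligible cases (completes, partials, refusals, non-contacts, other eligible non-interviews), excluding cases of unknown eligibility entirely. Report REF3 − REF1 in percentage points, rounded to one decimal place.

6.5

Numerator = 811
Denom = 1955 + 272 + 811 + 551 + 80 + 1532 = 5201
REF1 = 811 / 5201 = 0.1559
Denom = 1955 + 272 + 811 + 551 + 80 = 3669
REF3 = 811 / 3669 = 0.2210
Difference = 22.10 − 15.59 = 6.51 percentage points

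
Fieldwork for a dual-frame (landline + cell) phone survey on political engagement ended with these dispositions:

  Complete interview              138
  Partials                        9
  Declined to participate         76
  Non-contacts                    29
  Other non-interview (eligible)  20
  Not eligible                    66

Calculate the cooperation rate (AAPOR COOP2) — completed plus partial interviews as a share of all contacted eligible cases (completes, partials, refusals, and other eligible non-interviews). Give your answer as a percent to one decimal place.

Num → 138 + 9 = 147
Denom → 138 + 9 + 76 + 20 = 243
COOP2 = 147 / 243 = 0.6049

60.5%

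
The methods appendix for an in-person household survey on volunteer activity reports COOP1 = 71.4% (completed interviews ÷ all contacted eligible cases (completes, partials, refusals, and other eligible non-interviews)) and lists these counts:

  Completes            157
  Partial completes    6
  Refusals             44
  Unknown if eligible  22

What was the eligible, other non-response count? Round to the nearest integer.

13

COOP1 = 157 / D = 0.714
D = 157 / 0.714 = 219.9
Rest of base = 207
eligible, other non-response = 219.9 − 207 ≈ 13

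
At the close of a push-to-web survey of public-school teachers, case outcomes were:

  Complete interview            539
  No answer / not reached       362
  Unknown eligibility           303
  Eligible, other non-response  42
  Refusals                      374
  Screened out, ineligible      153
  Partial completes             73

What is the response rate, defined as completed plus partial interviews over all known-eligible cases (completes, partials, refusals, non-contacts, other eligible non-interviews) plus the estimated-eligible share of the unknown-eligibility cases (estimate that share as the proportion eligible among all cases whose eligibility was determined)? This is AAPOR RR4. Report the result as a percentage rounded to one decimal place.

Top = 539 + 73 = 612
Known eligible = 539 + 73 + 374 + 362 + 42 = 1390
e = 1390 / (1390 + 153) = 1390 / 1543 = 0.9008
e × U = 0.9008 × 303 = 272.94
Denominator = 1390 + 272.94 = 1662.94
RR4 = 612 / 1662.94 = 0.3680

36.8%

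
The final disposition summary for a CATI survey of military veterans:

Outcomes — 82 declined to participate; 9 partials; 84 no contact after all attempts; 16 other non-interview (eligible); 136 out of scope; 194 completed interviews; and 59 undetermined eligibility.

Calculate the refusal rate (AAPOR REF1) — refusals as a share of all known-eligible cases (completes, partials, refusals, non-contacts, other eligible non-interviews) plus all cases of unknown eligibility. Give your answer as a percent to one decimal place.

18.5%

Num: 82
Base: 194 + 9 + 82 + 84 + 16 + 59 = 444
REF1 = 82 / 444 = 0.1847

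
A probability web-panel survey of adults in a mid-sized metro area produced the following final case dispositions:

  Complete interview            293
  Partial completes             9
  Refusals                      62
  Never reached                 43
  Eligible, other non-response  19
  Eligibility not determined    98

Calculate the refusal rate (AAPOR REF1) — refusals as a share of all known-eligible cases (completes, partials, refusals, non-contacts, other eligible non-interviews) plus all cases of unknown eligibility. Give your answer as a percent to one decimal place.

11.8%

Numerator = 62
Denom = 293 + 9 + 62 + 43 + 19 + 98 = 524
REF1 = 62 / 524 = 0.1183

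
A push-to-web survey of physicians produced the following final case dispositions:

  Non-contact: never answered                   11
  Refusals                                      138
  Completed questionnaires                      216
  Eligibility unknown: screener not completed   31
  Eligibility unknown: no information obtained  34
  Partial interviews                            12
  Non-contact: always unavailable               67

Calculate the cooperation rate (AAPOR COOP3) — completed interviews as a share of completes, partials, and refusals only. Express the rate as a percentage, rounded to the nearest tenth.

59.0%

Non-contacts = 11 + 67 = 78
Undetermined eligibility = 31 + 34 = 65
Top: 216
Denom: 216 + 12 + 138 = 366
COOP3 = 216 / 366 = 0.5902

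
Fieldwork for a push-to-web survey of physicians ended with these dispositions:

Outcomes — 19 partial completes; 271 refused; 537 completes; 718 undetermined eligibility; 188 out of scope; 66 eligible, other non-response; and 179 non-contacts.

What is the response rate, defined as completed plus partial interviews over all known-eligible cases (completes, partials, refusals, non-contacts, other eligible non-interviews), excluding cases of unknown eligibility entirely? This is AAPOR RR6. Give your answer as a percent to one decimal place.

51.9%

Top → 537 + 19 = 556
Denominator → 537 + 19 + 271 + 179 + 66 = 1072
RR6 = 556 / 1072 = 0.5187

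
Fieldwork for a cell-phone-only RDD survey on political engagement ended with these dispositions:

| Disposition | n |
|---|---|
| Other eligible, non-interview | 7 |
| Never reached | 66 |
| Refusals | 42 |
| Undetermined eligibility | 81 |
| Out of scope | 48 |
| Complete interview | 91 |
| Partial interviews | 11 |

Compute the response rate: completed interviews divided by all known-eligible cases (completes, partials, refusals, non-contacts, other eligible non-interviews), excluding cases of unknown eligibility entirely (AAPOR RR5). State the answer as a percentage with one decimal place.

Numerator = 91
Denominator = 91 + 11 + 42 + 66 + 7 = 217
RR5 = 91 / 217 = 0.4194

41.9%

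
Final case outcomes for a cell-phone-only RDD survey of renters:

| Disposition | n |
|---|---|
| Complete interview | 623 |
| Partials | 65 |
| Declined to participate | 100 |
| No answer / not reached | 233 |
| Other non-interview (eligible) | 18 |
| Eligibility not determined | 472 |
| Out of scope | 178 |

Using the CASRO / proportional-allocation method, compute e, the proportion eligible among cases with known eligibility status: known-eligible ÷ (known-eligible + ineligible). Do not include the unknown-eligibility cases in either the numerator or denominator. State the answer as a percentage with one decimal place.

85.4%

Determined eligible = 623 + 65 + 100 + 233 + 18 = 1039
e = 1039 / (1039 + 178) = 1039 / 1217 = 0.8537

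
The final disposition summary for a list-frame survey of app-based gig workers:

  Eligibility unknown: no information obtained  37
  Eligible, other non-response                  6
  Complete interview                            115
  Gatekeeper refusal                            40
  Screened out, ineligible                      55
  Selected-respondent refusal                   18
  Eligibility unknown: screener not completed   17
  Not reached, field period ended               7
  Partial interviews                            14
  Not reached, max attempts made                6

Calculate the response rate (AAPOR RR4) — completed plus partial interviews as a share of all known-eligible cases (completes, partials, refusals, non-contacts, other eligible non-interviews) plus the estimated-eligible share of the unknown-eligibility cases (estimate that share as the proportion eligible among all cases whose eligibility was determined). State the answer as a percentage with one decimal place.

Refusal or break-off = 40 + 18 = 58
No answer / not reached = 7 + 6 = 13
Unknown if eligible = 17 + 37 = 54
Num: 115 + 14 = 129
Known eligible: 115 + 14 + 58 + 13 + 6 = 206
e = 206 / (206 + 55) = 206 / 261 = 0.7893
Eligible share of unknowns: 0.7893 × 54 = 42.62
Base: 206 + 42.62 = 248.62
RR4 = 129 / 248.62 = 0.5189

51.9%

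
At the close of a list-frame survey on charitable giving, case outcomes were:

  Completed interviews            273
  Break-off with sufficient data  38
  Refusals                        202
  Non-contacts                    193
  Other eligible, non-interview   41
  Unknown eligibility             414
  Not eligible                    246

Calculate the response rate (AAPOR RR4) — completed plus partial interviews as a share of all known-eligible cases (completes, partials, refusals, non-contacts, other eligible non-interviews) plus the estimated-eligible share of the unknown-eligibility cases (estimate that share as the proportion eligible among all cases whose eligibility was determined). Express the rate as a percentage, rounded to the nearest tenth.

Num: 273 + 38 = 311
Determined eligible: 273 + 38 + 202 + 193 + 41 = 747
e = 747 / (747 + 246) = 747 / 993 = 0.7523
Eligible share of unknowns: 0.7523 × 414 = 311.45
Denom: 747 + 311.45 = 1058.45
RR4 = 311 / 1058.45 = 0.2938

29.4%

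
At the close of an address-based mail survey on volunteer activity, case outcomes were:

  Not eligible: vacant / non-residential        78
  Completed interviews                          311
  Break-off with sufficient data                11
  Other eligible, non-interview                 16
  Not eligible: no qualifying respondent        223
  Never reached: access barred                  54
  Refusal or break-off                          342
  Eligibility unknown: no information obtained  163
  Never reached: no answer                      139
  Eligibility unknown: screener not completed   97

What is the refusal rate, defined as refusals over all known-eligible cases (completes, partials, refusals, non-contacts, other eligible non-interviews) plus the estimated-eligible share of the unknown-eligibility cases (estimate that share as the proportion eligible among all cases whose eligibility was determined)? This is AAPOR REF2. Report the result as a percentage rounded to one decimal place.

32.1%

Non-contacts = 139 + 54 = 193
Unknown if eligible = 97 + 163 = 260
Not eligible = 223 + 78 = 301
Top = 342
Known eligible = 311 + 11 + 342 + 193 + 16 = 873
e = 873 / (873 + 301) = 873 / 1174 = 0.7436
e × U = 0.7436 × 260 = 193.34
Denom = 873 + 193.34 = 1066.34
REF2 = 342 / 1066.34 = 0.3207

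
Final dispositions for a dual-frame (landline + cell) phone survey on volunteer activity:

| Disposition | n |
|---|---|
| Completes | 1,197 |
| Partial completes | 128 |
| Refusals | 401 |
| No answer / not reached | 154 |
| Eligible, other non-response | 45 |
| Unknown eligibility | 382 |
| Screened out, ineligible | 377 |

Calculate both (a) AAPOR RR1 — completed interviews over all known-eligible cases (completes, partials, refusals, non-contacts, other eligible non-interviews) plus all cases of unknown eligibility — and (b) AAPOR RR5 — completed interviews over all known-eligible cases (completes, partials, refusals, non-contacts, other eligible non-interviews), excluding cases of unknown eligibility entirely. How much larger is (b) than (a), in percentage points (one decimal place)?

Num = 1197
Denominator = 1197 + 128 + 401 + 154 + 45 + 382 = 2307
RR1 = 1197 / 2307 = 0.5189
Denominator = 1197 + 128 + 401 + 154 + 45 = 1925
RR5 = 1197 / 1925 = 0.6218
Difference = 62.18 − 51.89 = 10.29 percentage points

10.3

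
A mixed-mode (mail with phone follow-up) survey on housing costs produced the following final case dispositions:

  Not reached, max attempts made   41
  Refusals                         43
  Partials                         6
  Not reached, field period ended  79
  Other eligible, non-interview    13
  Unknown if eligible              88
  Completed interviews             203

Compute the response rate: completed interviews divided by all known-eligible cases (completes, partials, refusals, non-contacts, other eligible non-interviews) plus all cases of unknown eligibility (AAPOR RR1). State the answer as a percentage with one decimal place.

42.9%

No answer / not reached = 79 + 41 = 120
Top = 203
Base = 203 + 6 + 43 + 120 + 13 + 88 = 473
RR1 = 203 / 473 = 0.4292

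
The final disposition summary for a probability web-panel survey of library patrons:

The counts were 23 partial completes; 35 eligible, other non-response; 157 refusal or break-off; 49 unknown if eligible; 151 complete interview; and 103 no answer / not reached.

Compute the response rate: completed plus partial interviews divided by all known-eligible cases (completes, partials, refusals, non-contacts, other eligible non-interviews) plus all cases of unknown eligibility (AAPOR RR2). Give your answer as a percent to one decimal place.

33.6%

Num = 151 + 23 = 174
Base = 151 + 23 + 157 + 103 + 35 + 49 = 518
RR2 = 174 / 518 = 0.3359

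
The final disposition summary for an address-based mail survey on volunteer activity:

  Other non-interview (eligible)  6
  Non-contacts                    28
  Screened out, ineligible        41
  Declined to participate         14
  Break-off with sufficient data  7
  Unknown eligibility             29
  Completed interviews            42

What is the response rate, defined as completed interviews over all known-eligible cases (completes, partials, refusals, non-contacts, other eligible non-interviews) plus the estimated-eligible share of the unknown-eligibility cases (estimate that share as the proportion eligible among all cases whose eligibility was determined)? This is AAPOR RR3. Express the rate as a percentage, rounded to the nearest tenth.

Numerator: 42
Known eligible: 42 + 7 + 14 + 28 + 6 = 97
e = 97 / (97 + 41) = 97 / 138 = 0.7029
Estimated eligible among unknowns: 0.7029 × 29 = 20.38
Denominator: 97 + 20.38 = 117.38
RR3 = 42 / 117.38 = 0.3578

35.8%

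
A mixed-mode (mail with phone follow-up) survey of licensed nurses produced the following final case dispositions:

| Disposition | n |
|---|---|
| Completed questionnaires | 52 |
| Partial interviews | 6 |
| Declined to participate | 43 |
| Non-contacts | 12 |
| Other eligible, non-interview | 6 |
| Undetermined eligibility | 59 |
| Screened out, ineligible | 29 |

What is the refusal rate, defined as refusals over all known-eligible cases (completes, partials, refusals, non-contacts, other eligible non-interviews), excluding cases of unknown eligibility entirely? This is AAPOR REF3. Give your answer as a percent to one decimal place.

36.1%

Numerator = 43
Base = 52 + 6 + 43 + 12 + 6 = 119
REF3 = 43 / 119 = 0.3613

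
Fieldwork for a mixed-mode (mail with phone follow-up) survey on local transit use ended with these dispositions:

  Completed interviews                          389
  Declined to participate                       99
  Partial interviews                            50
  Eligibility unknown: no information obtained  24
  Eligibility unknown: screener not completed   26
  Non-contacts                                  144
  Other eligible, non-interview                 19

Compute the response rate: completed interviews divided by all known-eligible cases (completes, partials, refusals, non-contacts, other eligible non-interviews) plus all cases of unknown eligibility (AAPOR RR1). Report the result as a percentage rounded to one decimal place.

Unknown eligibility = 26 + 24 = 50
Top: 389
Base: 389 + 50 + 99 + 144 + 19 + 50 = 751
RR1 = 389 / 751 = 0.5180

51.8%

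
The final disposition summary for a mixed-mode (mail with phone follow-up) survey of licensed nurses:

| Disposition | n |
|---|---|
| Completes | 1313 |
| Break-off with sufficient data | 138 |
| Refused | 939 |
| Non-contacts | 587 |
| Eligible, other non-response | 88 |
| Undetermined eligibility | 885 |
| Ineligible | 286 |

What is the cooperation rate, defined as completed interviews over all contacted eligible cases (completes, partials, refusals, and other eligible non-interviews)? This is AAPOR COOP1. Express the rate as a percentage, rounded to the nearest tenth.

53.0%

Top: 1313
Base: 1313 + 138 + 939 + 88 = 2478
COOP1 = 1313 / 2478 = 0.5299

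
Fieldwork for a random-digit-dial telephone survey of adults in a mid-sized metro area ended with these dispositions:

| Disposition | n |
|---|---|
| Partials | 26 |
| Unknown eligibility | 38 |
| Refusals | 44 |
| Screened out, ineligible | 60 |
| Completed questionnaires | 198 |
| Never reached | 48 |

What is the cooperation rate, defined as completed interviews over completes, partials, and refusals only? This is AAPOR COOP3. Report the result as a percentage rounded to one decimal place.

73.9%

Num = 198
Denominator = 198 + 26 + 44 = 268
COOP3 = 198 / 268 = 0.7388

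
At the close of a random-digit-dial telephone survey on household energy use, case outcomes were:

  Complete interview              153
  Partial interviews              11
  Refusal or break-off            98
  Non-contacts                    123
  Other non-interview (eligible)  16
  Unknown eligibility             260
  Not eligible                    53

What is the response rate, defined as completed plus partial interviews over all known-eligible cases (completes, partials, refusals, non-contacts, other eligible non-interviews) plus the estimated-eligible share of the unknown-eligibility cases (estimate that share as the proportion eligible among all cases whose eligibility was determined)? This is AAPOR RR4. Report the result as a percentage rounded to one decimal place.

Num = 153 + 11 = 164
Determined eligible = 153 + 11 + 98 + 123 + 16 = 401
e = 401 / (401 + 53) = 401 / 454 = 0.8833
e × U = 0.8833 × 260 = 229.66
Denom = 401 + 229.66 = 630.66
RR4 = 164 / 630.66 = 0.2600

26.0%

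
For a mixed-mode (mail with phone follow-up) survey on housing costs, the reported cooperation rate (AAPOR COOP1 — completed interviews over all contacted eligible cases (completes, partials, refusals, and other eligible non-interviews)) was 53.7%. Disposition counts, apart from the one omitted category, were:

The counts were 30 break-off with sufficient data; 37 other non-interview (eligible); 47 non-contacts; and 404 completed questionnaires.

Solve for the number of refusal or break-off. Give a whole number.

281

COOP1 = 404 / D = 0.537
D = 404 / 0.537 = 752.3
Other denominator terms total 471
refusal or break-off = 752.3 − 471 ≈ 281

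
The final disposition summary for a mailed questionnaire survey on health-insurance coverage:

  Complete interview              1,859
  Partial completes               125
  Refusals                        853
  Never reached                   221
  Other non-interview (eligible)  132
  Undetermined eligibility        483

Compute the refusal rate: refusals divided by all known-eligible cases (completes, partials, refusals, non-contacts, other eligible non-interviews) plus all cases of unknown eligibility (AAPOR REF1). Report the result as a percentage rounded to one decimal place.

Numerator → 853
Denominator → 1859 + 125 + 853 + 221 + 132 + 483 = 3673
REF1 = 853 / 3673 = 0.2322

23.2%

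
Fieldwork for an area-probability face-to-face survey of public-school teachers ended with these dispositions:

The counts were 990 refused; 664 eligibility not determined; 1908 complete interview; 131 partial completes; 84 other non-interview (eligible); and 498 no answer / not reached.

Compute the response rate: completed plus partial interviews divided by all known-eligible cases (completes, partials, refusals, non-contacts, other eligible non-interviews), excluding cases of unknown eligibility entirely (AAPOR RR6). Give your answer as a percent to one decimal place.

Top → 1908 + 131 = 2039
Base → 1908 + 131 + 990 + 498 + 84 = 3611
RR6 = 2039 / 3611 = 0.5647

56.5%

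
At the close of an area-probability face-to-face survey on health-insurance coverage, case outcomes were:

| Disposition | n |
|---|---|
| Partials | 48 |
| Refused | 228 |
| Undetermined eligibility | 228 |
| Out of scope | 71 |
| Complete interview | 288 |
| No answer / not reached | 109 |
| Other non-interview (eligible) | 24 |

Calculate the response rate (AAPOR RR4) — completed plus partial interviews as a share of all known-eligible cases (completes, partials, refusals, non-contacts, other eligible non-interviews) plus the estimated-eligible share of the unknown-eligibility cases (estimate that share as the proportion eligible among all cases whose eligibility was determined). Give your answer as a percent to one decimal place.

Top: 288 + 48 = 336
Known eligible: 288 + 48 + 228 + 109 + 24 = 697
e = 697 / (697 + 71) = 697 / 768 = 0.9076
e × U: 0.9076 × 228 = 206.93
Denom: 697 + 206.93 = 903.93
RR4 = 336 / 903.93 = 0.3717

37.2%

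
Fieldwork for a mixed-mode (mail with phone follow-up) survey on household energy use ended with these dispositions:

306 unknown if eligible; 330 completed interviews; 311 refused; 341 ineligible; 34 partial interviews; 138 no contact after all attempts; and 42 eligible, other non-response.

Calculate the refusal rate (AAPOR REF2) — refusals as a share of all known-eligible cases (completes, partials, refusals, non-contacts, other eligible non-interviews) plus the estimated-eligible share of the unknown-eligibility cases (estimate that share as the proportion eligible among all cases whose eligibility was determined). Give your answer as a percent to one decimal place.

29.0%

Top: 311
Eligible (known): 330 + 34 + 311 + 138 + 42 = 855
e = 855 / (855 + 341) = 855 / 1196 = 0.7149
e × U: 0.7149 × 306 = 218.76
Denom: 855 + 218.76 = 1073.76
REF2 = 311 / 1073.76 = 0.2896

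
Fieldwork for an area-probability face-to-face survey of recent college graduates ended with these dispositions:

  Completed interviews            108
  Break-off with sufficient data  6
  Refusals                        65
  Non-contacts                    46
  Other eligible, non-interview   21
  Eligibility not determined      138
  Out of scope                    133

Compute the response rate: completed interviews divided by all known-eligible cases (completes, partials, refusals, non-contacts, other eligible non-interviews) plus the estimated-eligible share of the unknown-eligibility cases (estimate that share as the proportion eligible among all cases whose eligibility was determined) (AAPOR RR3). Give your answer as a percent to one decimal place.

32.2%

Num = 108
Known eligible = 108 + 6 + 65 + 46 + 21 = 246
e = 246 / (246 + 133) = 246 / 379 = 0.6491
Estimated eligible among unknowns = 0.6491 × 138 = 89.58
Denominator = 246 + 89.58 = 335.58
RR3 = 108 / 335.58 = 0.3218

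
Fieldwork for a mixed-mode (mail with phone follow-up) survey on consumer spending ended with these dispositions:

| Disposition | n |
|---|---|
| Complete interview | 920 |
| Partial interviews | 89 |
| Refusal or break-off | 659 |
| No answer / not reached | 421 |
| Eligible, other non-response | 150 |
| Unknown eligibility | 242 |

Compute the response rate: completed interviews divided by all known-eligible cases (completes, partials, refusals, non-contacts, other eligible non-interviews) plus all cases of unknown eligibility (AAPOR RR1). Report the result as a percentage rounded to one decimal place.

Num: 920
Base: 920 + 89 + 659 + 421 + 150 + 242 = 2481
RR1 = 920 / 2481 = 0.3708

37.1%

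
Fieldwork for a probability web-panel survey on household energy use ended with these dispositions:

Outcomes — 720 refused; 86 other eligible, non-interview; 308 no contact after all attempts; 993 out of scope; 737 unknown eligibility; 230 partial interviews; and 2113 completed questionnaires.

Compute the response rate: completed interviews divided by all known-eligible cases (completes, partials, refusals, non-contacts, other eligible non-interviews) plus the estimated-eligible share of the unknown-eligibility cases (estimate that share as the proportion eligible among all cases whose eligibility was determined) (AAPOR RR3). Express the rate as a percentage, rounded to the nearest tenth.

52.4%

Numerator: 2113
Eligible (known): 2113 + 230 + 720 + 308 + 86 = 3457
e = 3457 / (3457 + 993) = 3457 / 4450 = 0.7769
Eligible share of unknowns: 0.7769 × 737 = 572.58
Base: 3457 + 572.58 = 4029.58
RR3 = 2113 / 4029.58 = 0.5244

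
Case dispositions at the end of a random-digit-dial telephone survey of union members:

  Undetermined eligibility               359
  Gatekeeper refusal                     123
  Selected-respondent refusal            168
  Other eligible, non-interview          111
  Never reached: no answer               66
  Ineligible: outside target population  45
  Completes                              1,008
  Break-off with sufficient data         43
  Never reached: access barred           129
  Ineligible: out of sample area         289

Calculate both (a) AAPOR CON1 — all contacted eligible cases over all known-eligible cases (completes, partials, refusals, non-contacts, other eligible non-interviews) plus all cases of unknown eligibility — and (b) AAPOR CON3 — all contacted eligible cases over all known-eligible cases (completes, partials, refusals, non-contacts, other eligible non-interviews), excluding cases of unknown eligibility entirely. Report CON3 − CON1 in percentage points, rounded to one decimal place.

15.8

Refusals = 123 + 168 = 291
Never reached = 66 + 129 = 195
Ineligible = 45 + 289 = 334
Numerator: 1008 + 43 + 291 + 111 = 1453
Denom: 1008 + 43 + 291 + 195 + 111 + 359 = 2007
CON1 = 1453 / 2007 = 0.7240
Denom: 1008 + 43 + 291 + 195 + 111 = 1648
CON3 = 1453 / 1648 = 0.8817
Difference = 88.17 − 72.40 = 15.77 percentage points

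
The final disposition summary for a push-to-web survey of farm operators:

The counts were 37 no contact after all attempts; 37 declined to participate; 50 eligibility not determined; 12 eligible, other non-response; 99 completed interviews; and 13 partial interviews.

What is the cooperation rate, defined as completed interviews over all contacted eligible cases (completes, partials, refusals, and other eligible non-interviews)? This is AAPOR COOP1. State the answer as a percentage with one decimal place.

61.5%

Numerator: 99
Denominator: 99 + 13 + 37 + 12 = 161
COOP1 = 99 / 161 = 0.6149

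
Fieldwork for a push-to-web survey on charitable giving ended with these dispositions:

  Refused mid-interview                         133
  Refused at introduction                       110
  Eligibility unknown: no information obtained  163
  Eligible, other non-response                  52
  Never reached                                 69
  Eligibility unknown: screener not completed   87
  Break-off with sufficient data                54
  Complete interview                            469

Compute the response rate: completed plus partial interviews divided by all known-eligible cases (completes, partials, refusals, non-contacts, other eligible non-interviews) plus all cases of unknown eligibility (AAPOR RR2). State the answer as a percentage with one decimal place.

46.0%

Declined to participate = 110 + 133 = 243
Unknown eligibility = 87 + 163 = 250
Num → 469 + 54 = 523
Base → 469 + 54 + 243 + 69 + 52 + 250 = 1137
RR2 = 523 / 1137 = 0.4600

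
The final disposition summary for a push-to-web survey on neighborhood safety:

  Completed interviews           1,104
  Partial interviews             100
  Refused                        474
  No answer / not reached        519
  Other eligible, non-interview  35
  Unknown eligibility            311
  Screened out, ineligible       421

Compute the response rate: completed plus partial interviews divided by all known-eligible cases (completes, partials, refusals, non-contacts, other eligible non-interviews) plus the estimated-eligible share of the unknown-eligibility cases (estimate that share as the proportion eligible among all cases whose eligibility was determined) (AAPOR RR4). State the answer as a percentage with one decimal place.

Top = 1104 + 100 = 1204
Determined eligible = 1104 + 100 + 474 + 519 + 35 = 2232
e = 2232 / (2232 + 421) = 2232 / 2653 = 0.8413
Eligible share of unknowns = 0.8413 × 311 = 261.64
Denominator = 2232 + 261.64 = 2493.64
RR4 = 1204 / 2493.64 = 0.4828

48.3%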